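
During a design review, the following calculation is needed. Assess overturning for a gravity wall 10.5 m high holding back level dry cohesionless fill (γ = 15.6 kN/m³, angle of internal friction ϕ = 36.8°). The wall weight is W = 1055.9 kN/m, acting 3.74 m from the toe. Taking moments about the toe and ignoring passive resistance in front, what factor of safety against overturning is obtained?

K_a = tan²(45° − 36.8°/2) = 0.2508.
P_a = ½K_aγH² = 0.5×0.2508×15.6×10.5² = 215.6 kN/m, acting at H/3 = 3.500 m above the base.
Overturning moment M_o = P_a × H/3 = 215.6 × 3.500 = 754.8.
Resisting moment M_r = W × 3.74 = 1055.9 × 3.74 = 3949.
FS_overturning = M_r/M_o = 3949/754.8 = 5.232.

5.23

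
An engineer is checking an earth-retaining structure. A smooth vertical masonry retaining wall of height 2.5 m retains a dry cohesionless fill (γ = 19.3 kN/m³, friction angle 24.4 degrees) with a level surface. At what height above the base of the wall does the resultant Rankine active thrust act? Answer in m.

K_a = 0.4153.
The pressure distribution is triangular, so the resultant acts at H/3 above the base = 2.5/3 = 0.8333 m.

0.833 m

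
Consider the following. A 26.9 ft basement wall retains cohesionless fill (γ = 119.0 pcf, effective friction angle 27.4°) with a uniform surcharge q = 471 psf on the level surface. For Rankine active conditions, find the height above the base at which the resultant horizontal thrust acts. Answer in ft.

K_a = 0.3697.
Triangular part P₁ = ½K_aγH² = 15920 at H/3 = 8.967 ft; rectangular part P₂ = K_a q H = 4684 at H/2 = 13.45 ft.
ȳ = (P₁·8.967 + P₂·13.45)/(P₁+P₂) = 9.986 ft.

9.99 ft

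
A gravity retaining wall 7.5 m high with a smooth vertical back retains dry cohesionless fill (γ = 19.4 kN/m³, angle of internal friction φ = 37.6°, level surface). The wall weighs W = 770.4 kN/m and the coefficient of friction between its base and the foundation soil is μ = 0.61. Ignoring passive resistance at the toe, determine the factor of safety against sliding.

K_a = tan²(45° − 37.6°/2) = 0.2421.
P_a = ½K_aγH² = 0.5×0.2421×19.4×7.5² = 132.1 kN/m, acting at H/3 = 2.500 m above the base.
FS_sliding = μW / P_a = 0.61×770.4 / 132.1 = 3.557.

3.56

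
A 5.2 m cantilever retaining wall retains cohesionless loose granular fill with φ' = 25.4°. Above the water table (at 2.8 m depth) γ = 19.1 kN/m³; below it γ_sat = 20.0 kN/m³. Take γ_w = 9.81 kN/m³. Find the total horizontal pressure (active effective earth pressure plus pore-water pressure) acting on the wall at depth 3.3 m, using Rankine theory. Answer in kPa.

28.3 kPa

K_a = (1 − sin φ)/(1 + sin φ) = 0.3996.
γ' = 20.0 − 9.81 = 10.19 kN/m³.
Effective vertical stress at 3.3 m: σ'_v = 19.1×2.8 + 10.19×0.500 = 58.58 kPa.
σ'_h = K_a σ'_v = 0.3996 × 58.58 = 23.41 kPa; u = γ_w × 0.500 = 4.905 kPa.
Total σ_h = 23.41 + 4.905 = 28.31 kPa.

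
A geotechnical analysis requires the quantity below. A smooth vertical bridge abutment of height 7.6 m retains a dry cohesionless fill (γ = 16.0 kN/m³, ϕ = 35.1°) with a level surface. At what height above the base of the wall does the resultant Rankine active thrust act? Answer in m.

K_a = 0.2698.
The pressure distribution is triangular, so the resultant acts at H/3 above the base = 7.6/3 = 2.533 m.

2.53 m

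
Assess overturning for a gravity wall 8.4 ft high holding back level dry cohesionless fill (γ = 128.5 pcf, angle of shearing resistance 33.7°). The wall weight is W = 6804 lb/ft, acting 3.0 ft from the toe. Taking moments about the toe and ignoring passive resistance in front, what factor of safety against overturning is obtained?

K_a = tan²(45° − 33.7°/2) = 0.2863.
P_a = ½K_aγH² = 0.5×0.2863×128.5×8.4² = 1298 lb/ft, acting at H/3 = 2.800 ft above the base.
Overturning moment M_o = P_a × H/3 = 1298 × 2.800 = 3634.
Resisting moment M_r = W × 3.0 = 6804 × 3.0 = 20410.
FS_overturning = M_r/M_o = 20410/3634 = 5.617.

5.62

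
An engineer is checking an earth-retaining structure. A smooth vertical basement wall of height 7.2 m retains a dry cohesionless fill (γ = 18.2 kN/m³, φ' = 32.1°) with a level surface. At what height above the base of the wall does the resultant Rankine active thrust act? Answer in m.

K_a = 0.3060.
The pressure distribution is triangular, so the resultant acts at H/3 above the base = 7.2/3 = 2.400 m.

2.40 m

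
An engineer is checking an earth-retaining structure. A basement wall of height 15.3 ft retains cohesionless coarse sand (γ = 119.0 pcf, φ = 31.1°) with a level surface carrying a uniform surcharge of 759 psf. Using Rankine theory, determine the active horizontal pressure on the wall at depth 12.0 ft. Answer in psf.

697 psf

K_a = (1 − sin φ)/(1 + sin φ) = 0.3188.
σ_v = γz + q = 119.0 × 12.0 + 759 = 2187 psf.
σ_h = K_a σ_v = 0.3188 × 2187 = 697.2 psf.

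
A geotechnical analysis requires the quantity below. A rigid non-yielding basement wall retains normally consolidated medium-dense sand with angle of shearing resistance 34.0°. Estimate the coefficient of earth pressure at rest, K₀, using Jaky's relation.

0.441

K₀ = 1 − sin φ' = 1 − sin 34.0° = 0.4408.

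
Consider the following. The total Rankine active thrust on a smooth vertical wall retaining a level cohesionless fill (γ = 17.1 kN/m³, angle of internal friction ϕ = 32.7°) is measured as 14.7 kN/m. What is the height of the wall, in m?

2.40 m

K_a = 0.2985. P_a = ½ K_a γ H² ⇒ H = √(2P_a/(K_a γ)).
H = √(2×14.7/(0.2985×17.1)) = 2.400 m.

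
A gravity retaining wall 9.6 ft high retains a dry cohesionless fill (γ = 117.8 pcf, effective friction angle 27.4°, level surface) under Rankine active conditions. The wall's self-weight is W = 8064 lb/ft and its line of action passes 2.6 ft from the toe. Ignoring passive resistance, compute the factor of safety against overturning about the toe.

K_a = tan²(45° − 27.4°/2) = 0.3697.
P_a = ½K_aγH² = 0.5×0.3697×117.8×9.6² = 2007 lb/ft, acting at H/3 = 3.200 ft above the base.
Overturning moment M_o = P_a × H/3 = 2007 × 3.200 = 6421.
Resisting moment M_r = W × 2.6 = 8064 × 2.6 = 20970.
FS_overturning = M_r/M_o = 20970/6421 = 3.265.

3.27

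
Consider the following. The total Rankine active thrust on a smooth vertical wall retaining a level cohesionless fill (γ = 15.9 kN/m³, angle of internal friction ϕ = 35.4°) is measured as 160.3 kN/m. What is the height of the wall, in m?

K_a = 0.2664. P_a = ½ K_a γ H² ⇒ H = √(2P_a/(K_a γ)).
H = √(2×160.3/(0.2664×15.9)) = 8.700 m.

8.70 m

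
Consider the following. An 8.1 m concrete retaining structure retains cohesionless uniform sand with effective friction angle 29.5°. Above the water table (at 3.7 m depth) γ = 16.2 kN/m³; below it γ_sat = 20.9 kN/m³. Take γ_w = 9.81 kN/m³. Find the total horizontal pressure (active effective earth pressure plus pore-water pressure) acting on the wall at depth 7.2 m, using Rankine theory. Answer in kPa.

K_a = (1 − sin φ)/(1 + sin φ) = 0.3401.
γ' = 20.9 − 9.81 = 11.09 kN/m³.
Effective vertical stress at 7.2 m: σ'_v = 16.2×3.7 + 11.09×3.50 = 98.75 kPa.
σ'_h = K_a σ'_v = 0.3401 × 98.75 = 33.59 kPa; u = γ_w × 3.50 = 34.34 kPa.
Total σ_h = 33.59 + 34.34 = 67.92 kPa.

67.9 kPa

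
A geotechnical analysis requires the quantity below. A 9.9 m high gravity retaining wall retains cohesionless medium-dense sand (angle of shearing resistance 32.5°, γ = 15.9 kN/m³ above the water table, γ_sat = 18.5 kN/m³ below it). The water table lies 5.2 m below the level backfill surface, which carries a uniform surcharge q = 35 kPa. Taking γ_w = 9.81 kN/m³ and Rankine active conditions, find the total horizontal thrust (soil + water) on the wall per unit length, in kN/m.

423 kN/m

K_a = tan²(45° − φ/2) = 0.3010.
γ' = 18.5 − 9.81 = 8.690 kN/m³. h₂ = H − d_w = 4.7 m.
σ'_h: at surface K_a·q = 10.53; at WT K_a(q+γd_w) = 35.42; at base K_a(q+γd_w+γ'h₂) = 47.71 kPa.
P₁ = ½(10.53+35.42)×5.2 = 119.5; P₂ = ½(35.42+47.71)×4.7 = 195.4; P_w = ½γ_w h₂² = 108.4.
Total = 119.5+195.4+108.4 = 423.2 kN/m.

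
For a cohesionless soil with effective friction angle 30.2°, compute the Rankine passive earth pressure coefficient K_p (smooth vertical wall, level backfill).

K_p = (1 + sin φ)/(1 − sin φ) = tan²(45° + 30.2°/2) = 3.024.

3.02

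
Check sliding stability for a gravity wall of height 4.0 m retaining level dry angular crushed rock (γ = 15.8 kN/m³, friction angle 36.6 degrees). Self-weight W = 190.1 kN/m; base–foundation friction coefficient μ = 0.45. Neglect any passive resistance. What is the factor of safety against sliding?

K_a = tan²(45° − 36.6°/2) = 0.2530.
P_a = ½K_aγH² = 0.5×0.2530×15.8×4.0² = 31.97 kN/m, acting at H/3 = 1.333 m above the base.
FS_sliding = μW / P_a = 0.45×190.1 / 31.97 = 2.675.

2.68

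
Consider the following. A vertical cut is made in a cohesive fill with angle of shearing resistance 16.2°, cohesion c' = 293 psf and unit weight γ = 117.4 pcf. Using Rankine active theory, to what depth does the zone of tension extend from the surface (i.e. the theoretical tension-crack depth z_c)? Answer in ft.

K_a = tan²(45° − 16.2°/2) = 0.5637; √K_a = 0.7508.
The active pressure is zero where K_a γ z = 2c√K_a, so z_c = 2c/(γ√K_a) = 2×293/(117.4×0.7508) = 6.648 ft.

6.65 ft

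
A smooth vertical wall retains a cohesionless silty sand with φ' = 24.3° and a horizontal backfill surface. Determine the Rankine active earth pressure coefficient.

K_a = tan²(45° − φ/2) = tan²(32.85°) = 0.4169.

0.417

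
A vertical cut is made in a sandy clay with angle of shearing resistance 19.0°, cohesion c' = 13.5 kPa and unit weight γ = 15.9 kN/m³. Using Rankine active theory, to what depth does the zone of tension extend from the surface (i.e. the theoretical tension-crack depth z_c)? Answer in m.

2.38 m

K_a = tan²(45° − 19.0°/2) = 0.5088; √K_a = 0.7133.
The active pressure is zero where K_a γ z = 2c√K_a, so z_c = 2c/(γ√K_a) = 2×13.5/(15.9×0.7133) = 2.381 m.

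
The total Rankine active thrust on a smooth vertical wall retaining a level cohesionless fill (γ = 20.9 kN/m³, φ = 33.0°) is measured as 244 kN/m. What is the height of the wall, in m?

K_a = 0.2948. P_a = ½ K_a γ H² ⇒ H = √(2P_a/(K_a γ)).
H = √(2×244/(0.2948×20.9)) = 8.900 m.

8.90 m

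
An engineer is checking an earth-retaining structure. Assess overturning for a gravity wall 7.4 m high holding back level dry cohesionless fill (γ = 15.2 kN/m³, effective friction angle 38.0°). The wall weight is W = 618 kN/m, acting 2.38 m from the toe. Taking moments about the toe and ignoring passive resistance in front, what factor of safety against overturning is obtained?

K_a = tan²(45° − 38.0°/2) = 0.2379.
P_a = ½K_aγH² = 0.5×0.2379×15.2×7.4² = 99.00 kN/m, acting at H/3 = 2.467 m above the base.
Overturning moment M_o = P_a × H/3 = 99.00 × 2.467 = 244.2.
Resisting moment M_r = W × 2.38 = 618 × 2.38 = 1471.
FS_overturning = M_r/M_o = 1471/244.2 = 6.023.

6.02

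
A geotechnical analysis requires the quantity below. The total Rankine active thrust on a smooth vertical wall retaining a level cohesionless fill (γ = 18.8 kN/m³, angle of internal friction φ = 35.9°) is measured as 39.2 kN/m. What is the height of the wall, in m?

4.00 m

K_a = 0.2607. P_a = ½ K_a γ H² ⇒ H = √(2P_a/(K_a γ)).
H = √(2×39.2/(0.2607×18.8)) = 3.999 m.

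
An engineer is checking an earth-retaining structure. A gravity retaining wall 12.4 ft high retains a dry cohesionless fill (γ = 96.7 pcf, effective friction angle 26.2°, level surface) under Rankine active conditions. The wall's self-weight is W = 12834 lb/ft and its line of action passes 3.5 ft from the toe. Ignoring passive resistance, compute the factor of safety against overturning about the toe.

3.77

K_a = tan²(45° − 26.2°/2) = 0.3874.
P_a = ½K_aγH² = 0.5×0.3874×96.7×12.4² = 2880 lb/ft, acting at H/3 = 4.133 ft above the base.
Overturning moment M_o = P_a × H/3 = 2880 × 4.133 = 11910.
Resisting moment M_r = W × 3.5 = 12834 × 3.5 = 44920.
FS_overturning = M_r/M_o = 44920/11910 = 3.773.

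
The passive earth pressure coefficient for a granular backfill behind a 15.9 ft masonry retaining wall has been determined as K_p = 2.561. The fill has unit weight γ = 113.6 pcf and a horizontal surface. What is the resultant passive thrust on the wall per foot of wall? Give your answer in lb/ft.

36800 lb/ft

P = ½ K_p γ H² = 0.5 × 2.561 × 113.6 × 15.9² = 36770 lb/ft.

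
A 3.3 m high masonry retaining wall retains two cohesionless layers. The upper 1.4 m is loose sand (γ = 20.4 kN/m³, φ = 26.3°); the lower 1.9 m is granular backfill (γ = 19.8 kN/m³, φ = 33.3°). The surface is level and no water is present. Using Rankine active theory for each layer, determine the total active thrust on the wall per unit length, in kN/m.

33.9 kN/m

K_a1 = tan²(45°−26.3°/2) = 0.3859; K_a2 = tan²(45°−33.3°/2) = 0.2911.
Layer 1: σ at base = K_a1 γ₁ h₁ = 11.02 kPa; P₁ = ½×11.02×1.4 = 7.716.
Layer 2: σ_v at top = γ₁h₁ = 28.56; σ_h top = K_a2×28.56 = 8.315; σ_h base = K_a2×(28.56+19.8×1.9) = 19.27.
P₂ = ½(8.315+19.27)×1.9 = 26.20. Total P_a = 7.716+26.20 = 33.92 kN/m.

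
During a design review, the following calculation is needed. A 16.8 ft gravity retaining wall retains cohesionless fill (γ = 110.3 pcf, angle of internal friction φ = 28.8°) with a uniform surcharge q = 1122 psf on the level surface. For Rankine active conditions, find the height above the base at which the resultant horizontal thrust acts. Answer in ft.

K_a = 0.3498.
Triangular part P₁ = ½K_aγH² = 5444 at H/3 = 5.600 ft; rectangular part P₂ = K_a q H = 6593 at H/2 = 8.400 ft.
ȳ = (P₁·5.600 + P₂·8.400)/(P₁+P₂) = 7.134 ft.

7.13 ft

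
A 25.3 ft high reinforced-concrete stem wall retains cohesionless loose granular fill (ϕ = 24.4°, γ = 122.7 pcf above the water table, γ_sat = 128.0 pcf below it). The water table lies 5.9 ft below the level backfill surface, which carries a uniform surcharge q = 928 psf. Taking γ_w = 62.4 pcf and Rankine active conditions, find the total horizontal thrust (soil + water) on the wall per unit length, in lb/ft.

K_a = tan²(45° − φ/2) = 0.4153.
γ' = 128.0 − 62.4 = 65.60 pcf. h₂ = H − d_w = 19.4 ft.
σ'_h: at surface K_a·q = 385.4; at WT K_a(q+γd_w) = 686.1; at base K_a(q+γd_w+γ'h₂) = 1215 psf.
P₁ = ½(385.4+686.1)×5.9 = 3161; P₂ = ½(686.1+1215)×19.4 = 18440; P_w = ½γ_w h₂² = 11740.
Total = 3161+18440+11740 = 33340 lb/ft.

33300 lb/ft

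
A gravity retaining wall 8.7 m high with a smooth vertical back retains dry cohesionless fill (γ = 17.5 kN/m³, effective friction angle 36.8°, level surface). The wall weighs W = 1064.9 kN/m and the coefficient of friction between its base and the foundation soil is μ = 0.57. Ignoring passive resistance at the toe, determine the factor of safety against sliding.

3.65

K_a = tan²(45° − 36.8°/2) = 0.2508.
P_a = ½K_aγH² = 0.5×0.2508×17.5×8.7² = 166.1 kN/m, acting at H/3 = 2.900 m above the base.
FS_sliding = μW / P_a = 0.57×1064.9 / 166.1 = 3.655.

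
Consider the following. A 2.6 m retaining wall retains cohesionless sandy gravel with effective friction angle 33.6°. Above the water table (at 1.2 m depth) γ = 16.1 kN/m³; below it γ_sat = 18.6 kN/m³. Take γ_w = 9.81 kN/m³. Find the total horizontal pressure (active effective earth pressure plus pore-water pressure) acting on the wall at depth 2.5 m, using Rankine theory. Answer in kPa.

K_a = (1 − sin φ)/(1 + sin φ) = 0.2875.
γ' = 18.6 − 9.81 = 8.790 kN/m³.
Effective vertical stress at 2.5 m: σ'_v = 16.1×1.2 + 8.790×1.30 = 30.75 kPa.
σ'_h = K_a σ'_v = 0.2875 × 30.75 = 8.840 kPa; u = γ_w × 1.30 = 12.75 kPa.
Total σ_h = 8.840 + 12.75 = 21.59 kPa.

21.6 kPa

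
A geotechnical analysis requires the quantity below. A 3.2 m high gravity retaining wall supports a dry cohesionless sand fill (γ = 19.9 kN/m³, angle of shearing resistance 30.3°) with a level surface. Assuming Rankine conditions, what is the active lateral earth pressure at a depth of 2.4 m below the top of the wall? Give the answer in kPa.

15.7 kPa

K_a = (1 − sin φ)/(1 + sin φ) = 0.3293.
σ_h = K_a γ z = 0.3293 × 19.9 × 2.4 = 15.73 kPa.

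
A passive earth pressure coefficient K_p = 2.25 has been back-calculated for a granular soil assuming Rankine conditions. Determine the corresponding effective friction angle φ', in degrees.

22.6°

K_p = (1+sin φ)/(1−sin φ) ⇒ sin φ = (K_p − 1)/(K_p + 1) = 0.3846.
φ = arcsin(0.3846) = 22.62°.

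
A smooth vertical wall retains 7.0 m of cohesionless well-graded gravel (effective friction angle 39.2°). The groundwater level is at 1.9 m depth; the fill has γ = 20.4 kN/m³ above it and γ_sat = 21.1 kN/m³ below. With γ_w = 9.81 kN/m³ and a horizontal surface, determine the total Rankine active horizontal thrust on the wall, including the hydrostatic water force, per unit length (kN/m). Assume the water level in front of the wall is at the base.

K_a = tan²(45° − φ/2) = 0.2255.
γ' = 21.1 − 9.81 = 11.29 kN/m³. Depth below WT = 5.1 m.
σ'_h at WT = K_a γ d_w = 8.739 kPa; at base = 8.739 + K_a γ' × 5.1 = 21.72 kPa.
P₁ (0–1.9 m) = ½×8.739×1.9 = 8.302. P₂ (1.9–7.0 m) = ½(8.739+21.72)×5.1 = 77.67.
P_w = ½ γ_w h₂² = 0.5×9.81×5.1² = 127.6. Total = 8.302+77.67+127.6 = 213.6 kN/m.

214 kN/m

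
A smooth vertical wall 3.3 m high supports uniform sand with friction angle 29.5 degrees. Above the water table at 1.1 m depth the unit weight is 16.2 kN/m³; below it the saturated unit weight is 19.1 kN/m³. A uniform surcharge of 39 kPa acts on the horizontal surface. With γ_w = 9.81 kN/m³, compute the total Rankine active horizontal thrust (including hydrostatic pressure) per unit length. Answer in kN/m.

K_a = tan²(45° − φ/2) = 0.3401.
γ' = 19.1 − 9.81 = 9.290 kN/m³. h₂ = H − d_w = 2.2 m.
σ'_h: at surface K_a·q = 13.26; at WT K_a(q+γd_w) = 19.32; at base K_a(q+γd_w+γ'h₂) = 26.28 kPa.
P₁ = ½(13.26+19.32)×1.1 = 17.92; P₂ = ½(19.32+26.28)×2.2 = 50.16; P_w = ½γ_w h₂² = 23.74.
Total = 17.92+50.16+23.74 = 91.82 kN/m.

91.8 kN/m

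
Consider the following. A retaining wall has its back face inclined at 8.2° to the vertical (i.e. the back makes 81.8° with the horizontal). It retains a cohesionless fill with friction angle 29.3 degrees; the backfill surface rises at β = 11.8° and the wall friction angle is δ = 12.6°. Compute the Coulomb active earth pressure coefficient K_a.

K_a = sin²(α+φ) / [sin²α · sin(α−δ) · (1 + √{sin(φ+δ)sin(φ−β) / (sin(α−δ)sin(α+β))})²].
With α = 81.8°, φ = 29.3°, δ = 12.6°, β = 11.8°: K_a = 0.4435.

0.443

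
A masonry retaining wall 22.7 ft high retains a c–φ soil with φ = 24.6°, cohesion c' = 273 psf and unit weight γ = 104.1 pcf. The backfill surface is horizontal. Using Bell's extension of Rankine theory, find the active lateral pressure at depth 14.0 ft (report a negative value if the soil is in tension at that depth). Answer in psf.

K_a = (1 − sin φ)/(1 + sin φ) = 0.4121.
σ_a = K_a γ z − 2c√K_a = 0.4121×104.1×14.0 − 2×273×0.6420 = 250.1 psf.

250 psf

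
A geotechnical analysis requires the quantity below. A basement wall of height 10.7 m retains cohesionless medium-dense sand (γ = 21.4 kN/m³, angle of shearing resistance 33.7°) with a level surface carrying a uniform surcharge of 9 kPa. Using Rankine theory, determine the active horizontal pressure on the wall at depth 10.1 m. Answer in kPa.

64.5 kPa

K_a = (1 − sin φ)/(1 + sin φ) = 0.2863.
σ_v = γz + q = 21.4 × 10.1 + 9 = 225.1 kPa.
σ_h = K_a σ_v = 0.2863 × 225.1 = 64.46 kPa.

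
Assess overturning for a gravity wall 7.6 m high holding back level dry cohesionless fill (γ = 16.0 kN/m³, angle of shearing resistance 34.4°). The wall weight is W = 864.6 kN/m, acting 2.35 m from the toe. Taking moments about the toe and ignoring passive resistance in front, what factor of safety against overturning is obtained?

6.24

K_a = tan²(45° − 34.4°/2) = 0.2780.
P_a = ½K_aγH² = 0.5×0.2780×16.0×7.6² = 128.5 kN/m, acting at H/3 = 2.533 m above the base.
Overturning moment M_o = P_a × H/3 = 128.5 × 2.533 = 325.4.
Resisting moment M_r = W × 2.35 = 864.6 × 2.35 = 2032.
FS_overturning = M_r/M_o = 2032/325.4 = 6.244.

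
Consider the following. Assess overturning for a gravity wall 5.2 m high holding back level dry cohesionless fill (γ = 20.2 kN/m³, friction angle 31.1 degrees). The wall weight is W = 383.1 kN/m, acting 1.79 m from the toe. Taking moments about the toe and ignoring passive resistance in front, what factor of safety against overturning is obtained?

4.54

K_a = tan²(45° − 31.1°/2) = 0.3188.
P_a = ½K_aγH² = 0.5×0.3188×20.2×5.2² = 87.06 kN/m, acting at H/3 = 1.733 m above the base.
Overturning moment M_o = P_a × H/3 = 87.06 × 1.733 = 150.9.
Resisting moment M_r = W × 1.79 = 383.1 × 1.79 = 685.7.
FS_overturning = M_r/M_o = 685.7/150.9 = 4.544.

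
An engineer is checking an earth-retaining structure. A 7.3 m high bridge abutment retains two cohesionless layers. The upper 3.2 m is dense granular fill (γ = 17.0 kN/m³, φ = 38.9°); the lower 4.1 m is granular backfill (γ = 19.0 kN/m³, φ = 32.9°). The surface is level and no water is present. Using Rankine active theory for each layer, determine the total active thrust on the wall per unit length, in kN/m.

133 kN/m

K_a1 = tan²(45°−38.9°/2) = 0.2285; K_a2 = tan²(45°−32.9°/2) = 0.2960.
Layer 1: σ at base = K_a1 γ₁ h₁ = 12.43 kPa; P₁ = ½×12.43×3.2 = 19.89.
Layer 2: σ_v at top = γ₁h₁ = 54.40; σ_h top = K_a2×54.40 = 16.10; σ_h base = K_a2×(54.40+19.0×4.1) = 39.16.
P₂ = ½(16.10+39.16)×4.1 = 113.3. Total P_a = 19.89+113.3 = 133.2 kN/m.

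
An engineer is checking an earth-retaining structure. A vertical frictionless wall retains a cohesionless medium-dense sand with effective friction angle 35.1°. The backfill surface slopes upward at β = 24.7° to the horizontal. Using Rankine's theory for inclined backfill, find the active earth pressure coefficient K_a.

0.358

K_a = cos β · (cos β − √(cos²β − cos²φ)) / (cos β + √(cos²β − cos²φ)).
cos β = 0.9085, cos φ = 0.8181, √(cos²β − cos²φ) = 0.3950.
K_a = 0.9085 × (0.9085 − 0.3950)/(0.9085 + 0.3950) = 0.3579.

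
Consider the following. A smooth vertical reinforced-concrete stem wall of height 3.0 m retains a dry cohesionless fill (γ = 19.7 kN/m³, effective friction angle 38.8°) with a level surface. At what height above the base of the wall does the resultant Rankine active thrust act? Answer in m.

K_a = 0.2296.
The pressure distribution is triangular, so the resultant acts at H/3 above the base = 3.0/3 = 1.000 m.

1.00 m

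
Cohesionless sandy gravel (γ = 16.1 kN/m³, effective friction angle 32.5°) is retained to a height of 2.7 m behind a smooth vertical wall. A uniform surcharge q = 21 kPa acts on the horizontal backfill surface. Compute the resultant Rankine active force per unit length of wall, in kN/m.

K_a = tan²(45° − φ/2) = 0.3010.
Soil triangle: ½ K_a γ H² = 0.5×0.3010×16.1×2.7² = 17.66 kN/m.
Surcharge rectangle: K_a q H = 0.3010×21×2.7 = 17.07 kN/m.
Total = 17.66 + 17.07 = 34.73 kN/m.

34.7 kN/m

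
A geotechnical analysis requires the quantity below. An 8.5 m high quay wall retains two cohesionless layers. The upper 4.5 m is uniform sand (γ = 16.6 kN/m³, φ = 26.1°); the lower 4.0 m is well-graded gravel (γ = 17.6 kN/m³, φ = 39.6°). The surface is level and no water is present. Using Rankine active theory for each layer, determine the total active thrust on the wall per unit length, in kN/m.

K_a1 = tan²(45°−26.1°/2) = 0.3889; K_a2 = tan²(45°−39.6°/2) = 0.2214.
Layer 1: σ at base = K_a1 γ₁ h₁ = 29.05 kPa; P₁ = ½×29.05×4.5 = 65.37.
Layer 2: σ_v at top = γ₁h₁ = 74.70; σ_h top = K_a2×74.70 = 16.54; σ_h base = K_a2×(74.70+17.6×4.0) = 32.13.
P₂ = ½(16.54+32.13)×4.0 = 97.34. Total P_a = 65.37+97.34 = 162.7 kN/m.

163 kN/m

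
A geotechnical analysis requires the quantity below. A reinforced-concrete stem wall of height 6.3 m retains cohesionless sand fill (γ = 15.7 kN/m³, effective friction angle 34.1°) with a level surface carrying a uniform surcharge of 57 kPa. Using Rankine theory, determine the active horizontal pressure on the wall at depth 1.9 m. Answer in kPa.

K_a = (1 − sin φ)/(1 + sin φ) = 0.2815.
σ_v = γz + q = 15.7 × 1.9 + 57 = 86.83 kPa.
σ_h = K_a σ_v = 0.2815 × 86.83 = 24.44 kPa.

24.4 kPa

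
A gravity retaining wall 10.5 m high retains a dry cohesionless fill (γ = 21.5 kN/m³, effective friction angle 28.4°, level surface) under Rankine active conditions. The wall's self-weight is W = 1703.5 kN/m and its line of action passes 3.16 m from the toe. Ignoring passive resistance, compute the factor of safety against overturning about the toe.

3.65

K_a = tan²(45° − 28.4°/2) = 0.3554.
P_a = ½K_aγH² = 0.5×0.3554×21.5×10.5² = 421.2 kN/m, acting at H/3 = 3.500 m above the base.
Overturning moment M_o = P_a × H/3 = 421.2 × 3.500 = 1474.
Resisting moment M_r = W × 3.16 = 1703.5 × 3.16 = 5383.
FS_overturning = M_r/M_o = 5383/1474 = 3.652.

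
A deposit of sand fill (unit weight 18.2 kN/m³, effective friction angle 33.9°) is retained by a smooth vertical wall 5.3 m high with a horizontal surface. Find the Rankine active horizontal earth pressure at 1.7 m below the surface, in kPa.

8.78 kPa

K_a = (1 − sin φ)/(1 + sin φ) = 0.2839.
σ_h = K_a γ z = 0.2839 × 18.2 × 1.7 = 8.784 kPa.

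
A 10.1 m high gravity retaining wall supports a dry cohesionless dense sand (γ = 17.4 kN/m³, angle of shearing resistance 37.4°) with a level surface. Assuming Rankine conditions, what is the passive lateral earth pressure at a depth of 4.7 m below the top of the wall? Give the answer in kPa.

335 kPa

K_p = (1 + sin φ)/(1 − sin φ) = 4.094.
σ_h = K_p γ z = 4.094 × 17.4 × 4.7 = 334.8 kPa.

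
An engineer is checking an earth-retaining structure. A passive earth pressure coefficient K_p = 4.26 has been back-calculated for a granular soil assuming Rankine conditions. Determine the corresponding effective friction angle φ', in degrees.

38.3°

K_p = (1+sin φ)/(1−sin φ) ⇒ sin φ = (K_p − 1)/(K_p + 1) = 0.6198.
φ = arcsin(0.6198) = 38.30°.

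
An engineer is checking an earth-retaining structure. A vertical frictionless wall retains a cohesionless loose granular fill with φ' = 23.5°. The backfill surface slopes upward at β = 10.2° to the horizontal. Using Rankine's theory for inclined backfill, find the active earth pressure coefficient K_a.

K_a = cos β · (cos β − √(cos²β − cos²φ)) / (cos β + √(cos²β − cos²φ)).
cos β = 0.9842, cos φ = 0.9171, √(cos²β − cos²φ) = 0.3573.
K_a = 0.9842 × (0.9842 − 0.3573)/(0.9842 + 0.3573) = 0.4600.

0.460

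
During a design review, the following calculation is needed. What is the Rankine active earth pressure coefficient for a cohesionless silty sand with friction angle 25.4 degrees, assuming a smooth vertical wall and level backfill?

K_a = tan²(45° − φ/2) = tan²(32.30°) = 0.3996.

0.400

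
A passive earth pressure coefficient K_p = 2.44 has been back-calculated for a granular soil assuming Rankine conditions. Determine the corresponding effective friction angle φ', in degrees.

24.7°

K_p = (1+sin φ)/(1−sin φ) ⇒ sin φ = (K_p − 1)/(K_p + 1) = 0.4186.
φ = arcsin(0.4186) = 24.75°.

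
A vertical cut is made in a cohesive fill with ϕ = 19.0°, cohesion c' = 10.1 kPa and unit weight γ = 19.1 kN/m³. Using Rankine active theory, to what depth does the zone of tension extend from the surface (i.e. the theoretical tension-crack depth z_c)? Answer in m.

K_a = tan²(45° − 19.0°/2) = 0.5088; √K_a = 0.7133.
The active pressure is zero where K_a γ z = 2c√K_a, so z_c = 2c/(γ√K_a) = 2×10.1/(19.1×0.7133) = 1.483 m.

1.48 m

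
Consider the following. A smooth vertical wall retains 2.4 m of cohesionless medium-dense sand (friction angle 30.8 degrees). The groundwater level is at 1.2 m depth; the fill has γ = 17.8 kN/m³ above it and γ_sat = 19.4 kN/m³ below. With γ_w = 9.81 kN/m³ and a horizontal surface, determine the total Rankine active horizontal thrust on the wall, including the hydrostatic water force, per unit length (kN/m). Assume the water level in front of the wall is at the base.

K_a = tan²(45° − φ/2) = 0.3227.
γ' = 19.4 − 9.81 = 9.590 kN/m³. Depth below WT = 1.2 m.
σ'_h at WT = K_a γ d_w = 6.893 kPa; at base = 6.893 + K_a γ' × 1.2 = 10.61 kPa.
P₁ (0–1.2 m) = ½×6.893×1.2 = 4.136. P₂ (1.2–2.4 m) = ½(6.893+10.61)×1.2 = 10.50.
P_w = ½ γ_w h₂² = 0.5×9.81×1.2² = 7.063. Total = 4.136+10.50+7.063 = 21.70 kN/m.

21.7 kN/m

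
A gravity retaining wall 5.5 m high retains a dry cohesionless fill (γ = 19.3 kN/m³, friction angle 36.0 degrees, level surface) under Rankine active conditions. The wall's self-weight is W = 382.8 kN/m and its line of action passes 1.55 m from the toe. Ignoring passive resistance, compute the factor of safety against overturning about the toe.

K_a = tan²(45° − 36.0°/2) = 0.2596.
P_a = ½K_aγH² = 0.5×0.2596×19.3×5.5² = 75.79 kN/m, acting at H/3 = 1.833 m above the base.
Overturning moment M_o = P_a × H/3 = 75.79 × 1.833 = 138.9.
Resisting moment M_r = W × 1.55 = 382.8 × 1.55 = 593.3.
FS_overturning = M_r/M_o = 593.3/138.9 = 4.270.

4.27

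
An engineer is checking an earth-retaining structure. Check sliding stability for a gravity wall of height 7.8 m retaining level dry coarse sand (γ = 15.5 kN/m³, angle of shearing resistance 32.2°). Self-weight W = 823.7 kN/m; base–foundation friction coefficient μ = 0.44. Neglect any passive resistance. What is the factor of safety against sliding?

K_a = tan²(45° − 32.2°/2) = 0.3047.
P_a = ½K_aγH² = 0.5×0.3047×15.5×7.8² = 143.7 kN/m, acting at H/3 = 2.600 m above the base.
FS_sliding = μW / P_a = 0.44×823.7 / 143.7 = 2.522.

2.52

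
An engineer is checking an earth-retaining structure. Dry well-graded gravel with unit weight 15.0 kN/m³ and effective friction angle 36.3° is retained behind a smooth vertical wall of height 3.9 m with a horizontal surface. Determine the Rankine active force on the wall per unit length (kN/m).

29.2 kN/m

K_a = tan²(45° − φ/2) = 0.2563.
P_a = ½ K_a γ H² = 0.5 × 0.2563 × 15.0 × 3.9² = 29.23 kN/m.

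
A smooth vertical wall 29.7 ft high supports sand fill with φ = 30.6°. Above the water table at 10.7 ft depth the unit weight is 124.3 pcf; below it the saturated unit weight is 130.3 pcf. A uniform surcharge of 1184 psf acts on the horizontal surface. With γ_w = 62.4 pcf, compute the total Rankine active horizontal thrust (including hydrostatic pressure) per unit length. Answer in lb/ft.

K_a = tan²(45° − φ/2) = 0.3253.
γ' = 130.3 − 62.4 = 67.90 pcf. h₂ = H − d_w = 19.0 ft.
σ'_h: at surface K_a·q = 385.2; at WT K_a(q+γd_w) = 817.9; at base K_a(q+γd_w+γ'h₂) = 1238 psf.
P₁ = ½(385.2+817.9)×10.7 = 6437; P₂ = ½(817.9+1238)×19.0 = 19530; P_w = ½γ_w h₂² = 11260.
Total = 6437+19530+11260 = 37230 lb/ft.

37200 lb/ft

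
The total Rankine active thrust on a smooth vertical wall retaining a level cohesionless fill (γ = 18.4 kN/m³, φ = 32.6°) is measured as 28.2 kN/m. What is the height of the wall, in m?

3.20 m

K_a = 0.2997. P_a = ½ K_a γ H² ⇒ H = √(2P_a/(K_a γ)).
H = √(2×28.2/(0.2997×18.4)) = 3.198 m.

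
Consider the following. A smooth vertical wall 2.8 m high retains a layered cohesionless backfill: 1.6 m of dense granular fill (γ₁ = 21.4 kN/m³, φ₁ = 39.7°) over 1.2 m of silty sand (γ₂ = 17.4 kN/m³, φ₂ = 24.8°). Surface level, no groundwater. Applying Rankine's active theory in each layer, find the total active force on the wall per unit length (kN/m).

K_a1 = tan²(45°−39.7°/2) = 0.2204; K_a2 = tan²(45°−24.8°/2) = 0.4090.
Layer 1: σ at base = K_a1 γ₁ h₁ = 7.547 kPa; P₁ = ½×7.547×1.6 = 6.038.
Layer 2: σ_v at top = γ₁h₁ = 34.24; σ_h top = K_a2×34.24 = 14.00; σ_h base = K_a2×(34.24+17.4×1.2) = 22.54.
P₂ = ½(14.00+22.54)×1.2 = 21.93. Total P_a = 6.038+21.93 = 27.97 kN/m.

28.0 kN/m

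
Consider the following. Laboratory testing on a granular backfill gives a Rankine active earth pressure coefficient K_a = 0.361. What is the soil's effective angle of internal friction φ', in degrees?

K_a = tan²(45° − φ/2) ⇒ 45° − φ/2 = arctan(√0.361) = 31.00°.
φ = 2(45° − 31.00°) = 28.00°.

28.0°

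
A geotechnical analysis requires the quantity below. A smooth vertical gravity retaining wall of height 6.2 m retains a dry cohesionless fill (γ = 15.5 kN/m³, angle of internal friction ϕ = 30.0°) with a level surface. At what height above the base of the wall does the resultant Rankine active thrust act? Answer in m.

K_a = 0.3333.
The pressure distribution is triangular, so the resultant acts at H/3 above the base = 6.2/3 = 2.067 m.

2.07 m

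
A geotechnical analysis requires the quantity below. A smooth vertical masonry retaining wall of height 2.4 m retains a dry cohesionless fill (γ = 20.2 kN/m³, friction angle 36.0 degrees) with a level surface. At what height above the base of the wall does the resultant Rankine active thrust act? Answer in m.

0.800 m

K_a = 0.2596.
The pressure distribution is triangular, so the resultant acts at H/3 above the base = 2.4/3 = 0.8000 m.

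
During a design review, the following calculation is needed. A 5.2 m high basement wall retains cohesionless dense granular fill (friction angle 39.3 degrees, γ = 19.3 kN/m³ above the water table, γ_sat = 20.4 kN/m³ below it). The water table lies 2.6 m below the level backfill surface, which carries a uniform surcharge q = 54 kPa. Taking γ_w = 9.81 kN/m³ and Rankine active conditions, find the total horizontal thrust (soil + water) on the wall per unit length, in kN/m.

K_a = tan²(45° − φ/2) = 0.2245.
γ' = 20.4 − 9.81 = 10.59 kN/m³. h₂ = H − d_w = 2.6 m.
σ'_h: at surface K_a·q = 12.12; at WT K_a(q+γd_w) = 23.38; at base K_a(q+γd_w+γ'h₂) = 29.56 kPa.
P₁ = ½(12.12+23.38)×2.6 = 46.16; P₂ = ½(23.38+29.56)×2.6 = 68.83; P_w = ½γ_w h₂² = 33.16.
Total = 46.16+68.83+33.16 = 148.1 kN/m.

148 kN/m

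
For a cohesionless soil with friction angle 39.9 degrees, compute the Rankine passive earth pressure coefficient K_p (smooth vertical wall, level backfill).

4.58

K_p = (1 + sin φ)/(1 − sin φ) = tan²(45° + 39.9°/2) = 4.578.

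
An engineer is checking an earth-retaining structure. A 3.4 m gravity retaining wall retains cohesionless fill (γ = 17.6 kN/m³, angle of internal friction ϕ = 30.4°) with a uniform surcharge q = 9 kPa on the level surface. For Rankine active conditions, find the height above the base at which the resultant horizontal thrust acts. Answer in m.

K_a = 0.3280.
Triangular part P₁ = ½K_aγH² = 33.37 at H/3 = 1.133 m; rectangular part P₂ = K_a q H = 10.04 at H/2 = 1.700 m.
ȳ = (P₁·1.133 + P₂·1.700)/(P₁+P₂) = 1.264 m.

1.26 m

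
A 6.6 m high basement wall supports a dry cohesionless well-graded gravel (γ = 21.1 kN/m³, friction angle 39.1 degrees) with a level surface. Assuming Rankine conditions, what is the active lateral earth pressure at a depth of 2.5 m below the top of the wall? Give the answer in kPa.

11.9 kPa

K_a = (1 − sin φ)/(1 + sin φ) = 0.2265.
σ_h = K_a γ z = 0.2265 × 21.1 × 2.5 = 11.95 kPa.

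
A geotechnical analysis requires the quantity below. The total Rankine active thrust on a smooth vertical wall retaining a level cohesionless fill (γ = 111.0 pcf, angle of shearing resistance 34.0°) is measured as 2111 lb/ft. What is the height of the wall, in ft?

11.6 ft

K_a = 0.2827. P_a = ½ K_a γ H² ⇒ H = √(2P_a/(K_a γ)).
H = √(2×2111/(0.2827×111.0)) = 11.60 ft.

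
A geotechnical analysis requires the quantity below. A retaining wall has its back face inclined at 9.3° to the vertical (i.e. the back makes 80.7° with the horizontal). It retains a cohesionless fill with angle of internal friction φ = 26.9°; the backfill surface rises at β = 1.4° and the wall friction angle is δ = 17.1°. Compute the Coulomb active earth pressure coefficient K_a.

0.417

K_a = sin²(α+φ) / [sin²α · sin(α−δ) · (1 + √{sin(φ+δ)sin(φ−β) / (sin(α−δ)sin(α+β))})²].
With α = 80.7°, φ = 26.9°, δ = 17.1°, β = 1.4°: K_a = 0.4169.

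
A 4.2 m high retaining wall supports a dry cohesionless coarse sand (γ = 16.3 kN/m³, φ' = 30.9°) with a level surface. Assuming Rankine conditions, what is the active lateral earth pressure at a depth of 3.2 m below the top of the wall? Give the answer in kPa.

16.8 kPa

K_a = (1 − sin φ)/(1 + sin φ) = 0.3214.
σ_h = K_a γ z = 0.3214 × 16.3 × 3.2 = 16.76 kPa.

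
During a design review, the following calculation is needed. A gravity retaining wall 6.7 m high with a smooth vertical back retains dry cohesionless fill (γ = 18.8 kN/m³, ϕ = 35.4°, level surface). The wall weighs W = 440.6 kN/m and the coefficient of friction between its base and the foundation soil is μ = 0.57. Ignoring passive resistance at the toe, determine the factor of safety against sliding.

2.23

K_a = tan²(45° − 35.4°/2) = 0.2664.
P_a = ½K_aγH² = 0.5×0.2664×18.8×6.7² = 112.4 kN/m, acting at H/3 = 2.233 m above the base.
FS_sliding = μW / P_a = 0.57×440.6 / 112.4 = 2.234.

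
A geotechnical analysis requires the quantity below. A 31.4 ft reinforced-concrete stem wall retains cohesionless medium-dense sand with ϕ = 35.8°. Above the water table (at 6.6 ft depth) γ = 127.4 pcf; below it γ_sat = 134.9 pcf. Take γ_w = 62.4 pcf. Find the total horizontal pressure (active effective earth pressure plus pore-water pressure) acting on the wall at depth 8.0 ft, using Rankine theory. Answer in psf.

K_a = (1 − sin φ)/(1 + sin φ) = 0.2619.
γ' = 134.9 − 62.4 = 72.50 pcf.
Effective vertical stress at 8.0 ft: σ'_v = 127.4×6.6 + 72.50×1.40 = 942.3 psf.
σ'_h = K_a σ'_v = 0.2619 × 942.3 = 246.8 psf; u = γ_w × 1.40 = 87.36 psf.
Total σ_h = 246.8 + 87.36 = 334.1 psf.

334 psf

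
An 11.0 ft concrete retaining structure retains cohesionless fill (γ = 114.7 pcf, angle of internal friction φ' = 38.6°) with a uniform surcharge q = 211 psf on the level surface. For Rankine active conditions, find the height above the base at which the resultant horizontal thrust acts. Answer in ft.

4.13 ft

K_a = 0.2316.
Triangular part P₁ = ½K_aγH² = 1607 at H/3 = 3.667 ft; rectangular part P₂ = K_a q H = 537.6 at H/2 = 5.500 ft.
ȳ = (P₁·3.667 + P₂·5.500)/(P₁+P₂) = 4.126 ft.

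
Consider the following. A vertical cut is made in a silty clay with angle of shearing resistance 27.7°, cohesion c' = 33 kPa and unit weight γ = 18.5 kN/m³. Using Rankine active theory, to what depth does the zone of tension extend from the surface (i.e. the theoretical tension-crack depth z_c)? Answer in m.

5.90 m

K_a = tan²(45° − 27.7°/2) = 0.3653; √K_a = 0.6044.
The active pressure is zero where K_a γ z = 2c√K_a, so z_c = 2c/(γ√K_a) = 2×33/(18.5×0.6044) = 5.902 m.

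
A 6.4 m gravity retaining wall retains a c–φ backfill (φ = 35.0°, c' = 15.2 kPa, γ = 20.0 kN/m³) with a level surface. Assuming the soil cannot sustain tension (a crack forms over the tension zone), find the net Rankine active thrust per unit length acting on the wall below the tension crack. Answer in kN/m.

K_a = 0.2710; √K_a = 0.5206.
Tension-crack depth z_c = 2c/(γ√K_a) = 2×15.2/(20.0×0.5206) = 2.920 m.
σ_a at base = K_a γ H − 2c√K_a = 0.2710×20.0×6.4 − 2×15.2×0.5206 = 18.86 kPa.
P_a = ½ × 18.86 × (H − z_c) = 0.5×18.86×3.480 = 32.82 kN/m.

32.8 kN/m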